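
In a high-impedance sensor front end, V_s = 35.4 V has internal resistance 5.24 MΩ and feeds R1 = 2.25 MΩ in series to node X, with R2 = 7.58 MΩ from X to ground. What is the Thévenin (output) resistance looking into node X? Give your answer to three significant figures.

R_th ≈ 3.77 MΩ

R1' = 5.24 + 2.25 = 7.490 MΩ (source resistance + R1).
With V_s suppressed (replaced by a short), R_th = R1' ‖ R2 = (7.490 × 7.58)/(7.490 + 7.58) = 3.767 MΩ.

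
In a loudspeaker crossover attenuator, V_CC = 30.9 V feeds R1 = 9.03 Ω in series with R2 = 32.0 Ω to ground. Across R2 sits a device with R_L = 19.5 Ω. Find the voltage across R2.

First combine the lower leg with the load: R2 ‖ R_L = 12.12 Ω.
Voltage divider with the loaded lower leg: V_out = 30.9 × 12.12/(9.03 + 12.12) = 30.9 × 0.5730 = 17.71 V.

V_out ≈ 17.7 V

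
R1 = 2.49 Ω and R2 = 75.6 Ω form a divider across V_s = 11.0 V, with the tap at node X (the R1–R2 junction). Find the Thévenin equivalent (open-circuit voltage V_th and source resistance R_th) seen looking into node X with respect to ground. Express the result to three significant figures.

V_th ≈ 10.6 V, R_th ≈ 2.41 Ω

V_th is the unloaded tap voltage: V_s · R2/(R1+R2) = 11.0 × 0.9681 = 10.65 V.
Zeroing V_s shorts the top of R1 to ground, so R_th = R1 ‖ R2 = 2.411 Ω.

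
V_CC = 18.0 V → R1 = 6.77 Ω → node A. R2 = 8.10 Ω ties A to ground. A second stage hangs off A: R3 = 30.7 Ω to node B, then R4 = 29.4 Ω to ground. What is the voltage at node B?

V_B ≈ 4.52 V

Looking into the second stage from A: R3 + R4 = 60.10 Ω appears in parallel with R2.
Effective lower resistance at A: R2 ‖ 60.10 = 7.138 Ω.
V_A = 18.0 × 7.138/(6.77 + 7.138) = 9.238 V.
V_B = V_A × 0.4892 = 4.519 V.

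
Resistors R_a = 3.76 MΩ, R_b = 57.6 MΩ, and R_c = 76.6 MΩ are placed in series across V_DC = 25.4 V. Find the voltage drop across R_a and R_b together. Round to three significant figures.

Series total: ΣR = 3.76 + 57.6 + 76.6 = 138.0 MΩ.
R_{R_a..R_b} = 3.76 + 57.6 = 61.36 MΩ.
By the voltage-divider rule, V = 25.4 × 61.36/138.0 = 11.30 V.

V ≈ 11.3 V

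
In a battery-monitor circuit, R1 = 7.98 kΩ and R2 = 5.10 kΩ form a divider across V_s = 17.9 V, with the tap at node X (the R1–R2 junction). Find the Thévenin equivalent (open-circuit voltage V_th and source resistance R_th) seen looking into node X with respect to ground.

V_th ≈ 6.98 V, R_th ≈ 3.11 kΩ

With X open, the divider is unloaded: V_th = 17.9 × 5.10/13.08 = 6.979 V.
Looking into X with the source shorted: R_th = R1·R2/(R1+R2) = 7.980 × 5.10/13.08 = 3.111 kΩ.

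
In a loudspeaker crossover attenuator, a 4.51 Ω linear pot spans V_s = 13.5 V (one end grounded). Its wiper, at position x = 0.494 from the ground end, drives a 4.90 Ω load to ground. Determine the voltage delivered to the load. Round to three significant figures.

Lower segment x·R_p = 2.228 Ω; upper segment (1−x)·R_p = 2.282 Ω.
R_L loads the lower segment: effective lower R = 1.532 Ω.
V_out = 13.5 × 1.532/(2.282 + 1.532) = 5.422 V.

V_out ≈ 5.42 V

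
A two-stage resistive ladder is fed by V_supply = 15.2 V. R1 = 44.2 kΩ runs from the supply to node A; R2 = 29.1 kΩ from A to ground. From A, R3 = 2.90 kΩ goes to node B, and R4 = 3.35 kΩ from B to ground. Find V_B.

Node A sees R2 in parallel with the series input of stage 2, R3 + R4 = 6.250 kΩ.
R2 ‖ (R3+R4) = 5.145 kΩ.
So V_A = 15.2 × 0.1043 = 1.585 V.
Then the unloaded second divider: V_B = V_A × R4/(R3+R4) = 1.585 × 0.5360 = 0.8495 V.

V_B ≈ 0.849 V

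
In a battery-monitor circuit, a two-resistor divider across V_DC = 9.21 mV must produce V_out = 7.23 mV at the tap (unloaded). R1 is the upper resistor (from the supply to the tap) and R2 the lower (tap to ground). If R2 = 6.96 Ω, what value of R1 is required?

R1 ≈ 1.91 Ω

V_out/V_DC = R2/(R1+R2) = 0.7850.
So R1 = R2 · (V_DC/V_out − 1) = 6.96 × (9.21/7.23 − 1) = 6.96 × 0.2739 = 1.906 Ω.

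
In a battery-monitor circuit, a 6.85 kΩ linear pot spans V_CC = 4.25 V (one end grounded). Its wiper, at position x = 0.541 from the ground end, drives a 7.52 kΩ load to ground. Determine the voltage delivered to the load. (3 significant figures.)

V_out ≈ 1.88 V

The pot divides into 3.144 kΩ above the wiper and 3.706 kΩ below.
Lower segment in parallel with the load: 3.706 ‖ 7.52 = 2.482 kΩ.
V_out = 4.25 × 2.482/(3.144 + 2.482) = 1.875 V.
(Unloaded: V_out = x·V_CC = 2.30 V.)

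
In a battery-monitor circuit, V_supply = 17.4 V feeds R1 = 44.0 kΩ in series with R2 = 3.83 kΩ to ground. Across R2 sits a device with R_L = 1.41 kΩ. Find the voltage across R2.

V_out ≈ 0.398 V

R2 ‖ R_L = (3.83 × 1.41)/(3.83 + 1.41) = 1.031 kΩ.
Then V_out = V_supply · R2'/(R1 + R2') = 17.4 × 1.031/45.03 = 0.3982 V.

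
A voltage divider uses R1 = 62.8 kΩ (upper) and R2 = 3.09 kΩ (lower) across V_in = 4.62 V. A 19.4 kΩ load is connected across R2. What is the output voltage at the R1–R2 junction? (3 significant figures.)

V_out ≈ 0.188 V

The load sits in parallel with R2, giving an effective lower resistance R2' = R2·R_L/(R2+R_L) = 2.665 kΩ.
Now apply the divider: V_out = 4.62 × 0.04072 = 0.1881 V.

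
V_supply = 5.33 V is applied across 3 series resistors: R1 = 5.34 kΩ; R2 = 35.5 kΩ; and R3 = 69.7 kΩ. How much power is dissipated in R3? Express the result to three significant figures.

P ≈ 0.162 mW

ΣR = 110.5 kΩ → I = 5.33/110.5 = 0.04822 mA.
P = I²R = 0.002325 × 69.7 = 0.1620 mW.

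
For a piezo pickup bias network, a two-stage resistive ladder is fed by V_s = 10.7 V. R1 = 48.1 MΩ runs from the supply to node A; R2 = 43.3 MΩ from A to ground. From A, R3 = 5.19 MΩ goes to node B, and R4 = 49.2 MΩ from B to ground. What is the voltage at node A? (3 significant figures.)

Looking into the second stage from A: R3 + R4 = 54.39 MΩ appears in parallel with R2.
R2 ‖ (R3+R4) = 24.11 MΩ.
So V_A = 10.7 × 0.3339 = 3.572 V.

V_A ≈ 3.57 V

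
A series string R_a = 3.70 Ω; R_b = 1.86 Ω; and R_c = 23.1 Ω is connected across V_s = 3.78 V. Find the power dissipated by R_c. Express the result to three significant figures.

P ≈ 0.402 W

Series current I = V_s/ΣR = 3.78/28.66 = 0.1319 A.
P(R_c) = I²·R_c = (0.1319)² × 23.1 = 0.4018 W.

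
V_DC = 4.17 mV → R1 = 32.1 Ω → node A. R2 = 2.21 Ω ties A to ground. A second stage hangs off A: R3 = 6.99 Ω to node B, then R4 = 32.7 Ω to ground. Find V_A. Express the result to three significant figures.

V_A ≈ 0.255 mV

Looking into the second stage from A: R3 + R4 = 39.69 Ω appears in parallel with R2.
R2 ‖ (R3+R4) = 2.093 Ω.
V_A = 4.17 × 2.093/(32.1 + 2.093) = 0.2553 mV.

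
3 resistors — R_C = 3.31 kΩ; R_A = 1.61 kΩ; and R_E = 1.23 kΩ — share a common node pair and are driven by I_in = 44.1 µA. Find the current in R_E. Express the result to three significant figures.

I ≈ 20.7 µA

Total conductance ΣG = 1/3.31 + 1/1.61 + 1/1.23 = 1.736 (units of 1/kΩ).
By the current-divider rule, I = I_in · G_k/ΣG = 44.1 × 0.4683 = 20.65 µA.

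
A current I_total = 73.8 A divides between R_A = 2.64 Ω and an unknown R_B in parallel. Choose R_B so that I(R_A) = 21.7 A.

R_B ≈ 1.10 Ω

Two-branch current divider: I_A = I_total · R_B/(R_A + R_B).
With f = 0.2940, R_B = R_A · f/(1−f) = 2.64 × 0.4165 = 1.100 Ω.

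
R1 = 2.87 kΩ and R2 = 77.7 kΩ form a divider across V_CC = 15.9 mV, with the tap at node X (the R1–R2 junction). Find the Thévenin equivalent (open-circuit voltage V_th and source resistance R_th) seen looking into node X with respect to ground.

V_th ≈ 15.3 mV, R_th ≈ 2.77 kΩ

Open-circuit (no load on X): V_th = V_CC · R2/(R1 + R2) = 15.9 × 77.7/(2.870 + 77.7) = 15.33 mV.
Zeroing V_CC shorts the top of R1 to ground, so R_th = R1 ‖ R2 = 2.768 kΩ.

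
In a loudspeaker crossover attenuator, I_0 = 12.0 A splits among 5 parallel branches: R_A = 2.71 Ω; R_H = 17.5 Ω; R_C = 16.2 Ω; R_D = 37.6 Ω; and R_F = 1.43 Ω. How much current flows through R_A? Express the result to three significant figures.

I ≈ 3.65 A

ΣG = 1/2.71 + 1/17.5 + 1/16.2 + 1/37.6 + 1/1.43 = 1.214.
Current divider: I(R_A) = I_0 · G_k/ΣG = 12.0 × (0.3690/1.214) = 12.0 × 0.3040 = 3.648 A.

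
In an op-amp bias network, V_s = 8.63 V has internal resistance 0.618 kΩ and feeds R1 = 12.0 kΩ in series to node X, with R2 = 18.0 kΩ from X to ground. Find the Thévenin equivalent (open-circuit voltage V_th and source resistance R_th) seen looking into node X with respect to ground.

V_th ≈ 5.07 V, R_th ≈ 7.42 kΩ

R1' = 0.618 + 12.0 = 12.62 kΩ (source resistance + R1).
With X open, the divider is unloaded: V_th = 8.63 × 18.0/30.62 = 5.073 V.
Zeroing V_s shorts the top of R1' to ground, so R_th = R1' ‖ R2 = 7.418 kΩ.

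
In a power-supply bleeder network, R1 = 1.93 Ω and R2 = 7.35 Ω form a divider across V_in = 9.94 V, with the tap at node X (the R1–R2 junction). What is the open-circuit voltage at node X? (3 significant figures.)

With X open, the divider is unloaded: V_th = 9.94 × 7.35/9.280 = 7.873 V.

V_th ≈ 7.87 V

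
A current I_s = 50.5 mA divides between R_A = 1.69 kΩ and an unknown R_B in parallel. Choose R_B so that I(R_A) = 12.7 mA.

R_B ≈ 0.568 kΩ

The fraction through R_A equals R_B/(R_A+R_B).
With f = 0.2515, R_B = R_A · f/(1−f) = 1.69 × 0.3360 = 0.5678 kΩ.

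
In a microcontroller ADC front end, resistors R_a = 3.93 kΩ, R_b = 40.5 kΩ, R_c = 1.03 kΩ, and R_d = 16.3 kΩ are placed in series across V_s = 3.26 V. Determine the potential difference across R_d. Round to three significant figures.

V ≈ 0.860 V

Series total: ΣR = 3.93 + 40.5 + 1.03 + 16.3 = 61.76 kΩ.
By the voltage-divider rule, V = 3.26 × 16.30/61.76 = 0.8604 V.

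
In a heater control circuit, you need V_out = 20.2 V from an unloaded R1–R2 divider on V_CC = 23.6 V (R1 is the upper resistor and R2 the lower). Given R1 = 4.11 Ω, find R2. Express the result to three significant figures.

The divider ratio is R2/(R1+R2) = 20.2/23.6 = 0.8559.
R2 = R1 · 0.8559/(1 − 0.8559) = 24.42 Ω.

R2 ≈ 24.4 Ω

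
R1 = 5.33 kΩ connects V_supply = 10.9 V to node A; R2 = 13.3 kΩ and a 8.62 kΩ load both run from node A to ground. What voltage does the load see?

R2 ‖ R_L = (13.3 × 8.62)/(13.3 + 8.62) = 5.230 kΩ.
Voltage divider with the loaded lower leg: V_out = 10.9 × 5.230/(5.33 + 5.230) = 10.9 × 0.4953 = 5.398 V.

V_out ≈ 5.40 V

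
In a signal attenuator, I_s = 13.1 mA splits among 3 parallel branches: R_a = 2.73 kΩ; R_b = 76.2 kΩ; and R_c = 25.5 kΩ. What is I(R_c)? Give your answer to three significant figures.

I ≈ 1.23 mA

ΣG = 1/2.73 + 1/76.2 + 1/25.5 = 0.4186.
R_c takes the fraction G_k/ΣG = 0.03922/0.4186 = 0.09367, so I = 13.1 × 0.09367 = 1.227 mA.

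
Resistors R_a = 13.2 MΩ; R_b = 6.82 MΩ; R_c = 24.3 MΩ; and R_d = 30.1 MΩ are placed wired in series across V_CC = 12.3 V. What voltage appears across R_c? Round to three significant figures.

Series total: ΣR = 13.2 + 6.82 + 24.3 + 30.1 = 74.42 MΩ.
V = V_CC · R/ΣR = 12.3 × 0.3265 = 4.016 V.

V ≈ 4.02 V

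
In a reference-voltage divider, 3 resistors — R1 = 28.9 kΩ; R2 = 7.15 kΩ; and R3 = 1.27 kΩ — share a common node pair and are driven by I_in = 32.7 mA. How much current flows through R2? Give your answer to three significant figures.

Total conductance ΣG = 1/28.9 + 1/7.15 + 1/1.27 = 0.9619 (units of 1/kΩ).
Current divider: I(R2) = I_in · G_k/ΣG = 32.7 × (0.1399/0.9619) = 32.7 × 0.1454 = 4.755 mA.

I ≈ 4.75 mA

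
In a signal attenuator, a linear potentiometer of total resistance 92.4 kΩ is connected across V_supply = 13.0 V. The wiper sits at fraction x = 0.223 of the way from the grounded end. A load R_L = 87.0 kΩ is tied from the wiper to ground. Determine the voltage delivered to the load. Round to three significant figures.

Split the track: R_lower = x·R_p = 20.61 kΩ, R_upper = (1−x)·R_p = 71.79 kΩ.
(x·R_p) ‖ R_L = 16.66 kΩ.
V_out = 13.0 × 16.66/(71.79 + 16.66) = 2.448 V.

V_out ≈ 2.45 V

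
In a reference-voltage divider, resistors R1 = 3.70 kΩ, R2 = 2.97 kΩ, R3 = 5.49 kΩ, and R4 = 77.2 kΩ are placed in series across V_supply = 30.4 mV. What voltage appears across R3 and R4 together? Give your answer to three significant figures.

V ≈ 28.1 mV

Total series resistance ΣR = 3.70 + 2.97 + 5.49 + 77.2 = 89.36 kΩ.
R_{R3..R4} = 5.49 + 77.2 = 82.69 kΩ.
V = V_supply · R/ΣR = 30.4 × 0.9254 = 28.13 mV.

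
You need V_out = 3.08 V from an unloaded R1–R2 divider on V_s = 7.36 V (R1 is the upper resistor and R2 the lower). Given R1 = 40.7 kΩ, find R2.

R2 ≈ 29.3 kΩ

The divider ratio is R2/(R1+R2) = 3.08/7.36 = 0.4185.
Rearranging, R2 = R1·k/(1−k) = 40.7 × 0.7196 = 29.29 kΩ.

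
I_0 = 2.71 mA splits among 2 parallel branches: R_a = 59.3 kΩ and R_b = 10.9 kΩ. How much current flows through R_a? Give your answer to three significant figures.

I ≈ 0.421 mA

For two parallel branches, I_k = I_0 · (other R)/(sum of R).
So I = 2.71 × 10.9/70.20 = 0.4208 mA.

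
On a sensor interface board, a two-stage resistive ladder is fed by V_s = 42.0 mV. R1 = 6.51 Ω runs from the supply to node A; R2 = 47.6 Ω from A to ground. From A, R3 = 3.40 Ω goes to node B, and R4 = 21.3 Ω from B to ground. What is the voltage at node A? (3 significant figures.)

Looking into the second stage from A: R3 + R4 = 24.70 Ω appears in parallel with R2.
R2 ‖ (R3+R4) = 16.26 Ω.
So V_A = 42.0 × 0.7141 = 29.99 mV.

V_A ≈ 30.0 mV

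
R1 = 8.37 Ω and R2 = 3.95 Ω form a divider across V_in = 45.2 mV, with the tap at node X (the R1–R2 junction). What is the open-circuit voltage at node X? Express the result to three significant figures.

V_th ≈ 14.5 mV

With X open, the divider is unloaded: V_th = 45.2 × 3.95/12.32 = 14.49 mV.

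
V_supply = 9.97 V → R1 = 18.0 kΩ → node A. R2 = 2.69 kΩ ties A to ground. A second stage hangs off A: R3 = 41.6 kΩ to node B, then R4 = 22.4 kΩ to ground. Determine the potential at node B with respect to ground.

Node A sees R2 in parallel with the series input of stage 2, R3 + R4 = 64.00 kΩ.
R2 ‖ (R3+R4) = 2.581 kΩ.
First divider: V_A = V_supply · 2.581/(18.0 + 2.581) = 1.251 V.
V_B = V_A × 0.3500 = 0.4377 V.

V_B ≈ 0.438 V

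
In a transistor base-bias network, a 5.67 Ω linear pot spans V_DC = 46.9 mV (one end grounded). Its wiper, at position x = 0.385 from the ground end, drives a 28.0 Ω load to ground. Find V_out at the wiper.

Lower segment x·R_p = 2.183 Ω; upper segment (1−x)·R_p = 3.487 Ω.
Lower segment in parallel with the load: 2.183 ‖ 28.0 = 2.025 Ω.
Then V_out = V_DC · 2.025/(3.487 + 2.025) = 17.23 mV.
(Unloaded: V_out = x·V_DC = 18.1 mV.)

V_out ≈ 17.2 mV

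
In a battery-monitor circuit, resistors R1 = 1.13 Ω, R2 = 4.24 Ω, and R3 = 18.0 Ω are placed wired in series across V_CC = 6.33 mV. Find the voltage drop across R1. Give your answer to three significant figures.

V ≈ 0.306 mV

Total series resistance ΣR = 1.13 + 4.24 + 18.0 = 23.37 Ω.
Voltage divider: V = V_CC · (1.130 / 23.37) = 6.33 × 0.04835 = 0.3061 mV.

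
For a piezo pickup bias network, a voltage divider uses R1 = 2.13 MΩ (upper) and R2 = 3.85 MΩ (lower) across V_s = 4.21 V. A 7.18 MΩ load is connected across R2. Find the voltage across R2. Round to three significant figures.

R2 ‖ R_L = (3.85 × 7.18)/(3.85 + 7.18) = 2.506 MΩ.
Then V_out = V_s · R2'/(R1 + R2') = 4.21 × 2.506/4.636 = 2.276 V.

V_out ≈ 2.28 V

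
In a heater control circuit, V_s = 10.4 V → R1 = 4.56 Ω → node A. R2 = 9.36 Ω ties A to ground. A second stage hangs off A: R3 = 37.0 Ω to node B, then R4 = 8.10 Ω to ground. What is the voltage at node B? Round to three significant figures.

V_B ≈ 1.18 V

Looking into the second stage from A: R3 + R4 = 45.10 Ω appears in parallel with R2.
R2 ‖ (R3+R4) = 7.751 Ω.
So V_A = 10.4 × 0.6296 = 6.548 V.
Then the unloaded second divider: V_B = V_A × R4/(R3+R4) = 6.548 × 0.1796 = 1.176 V.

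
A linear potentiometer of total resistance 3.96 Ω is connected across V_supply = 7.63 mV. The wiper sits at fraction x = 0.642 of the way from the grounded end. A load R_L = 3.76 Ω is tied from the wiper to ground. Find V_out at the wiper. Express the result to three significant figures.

V_out ≈ 3.94 mV

Lower segment x·R_p = 2.542 Ω; upper segment (1−x)·R_p = 1.418 Ω.
Lower segment in parallel with the load: 2.542 ‖ 3.76 = 1.517 Ω.
V_out = 7.63 × 1.517/(1.418 + 1.517) = 3.944 mV.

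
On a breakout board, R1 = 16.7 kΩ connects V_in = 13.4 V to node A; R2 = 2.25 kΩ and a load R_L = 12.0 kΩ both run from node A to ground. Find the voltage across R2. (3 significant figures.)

V_out ≈ 1.37 V

R2 ‖ R_L = (2.25 × 12.0)/(2.25 + 12.0) = 1.895 kΩ.
Now apply the divider: V_out = 13.4 × 0.1019 = 1.365 V.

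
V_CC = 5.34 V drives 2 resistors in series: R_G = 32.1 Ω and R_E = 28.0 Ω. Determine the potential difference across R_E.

ΣR = 32.1 + 28.0 = 60.10 Ω.
Voltage divider: V = V_CC · (28.00 / 60.10) = 5.34 × 0.4659 = 2.488 V.

V ≈ 2.49 V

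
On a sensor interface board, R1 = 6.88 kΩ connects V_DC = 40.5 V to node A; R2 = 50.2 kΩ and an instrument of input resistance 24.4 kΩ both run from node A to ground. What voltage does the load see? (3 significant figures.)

V_out ≈ 28.5 V

First combine the lower leg with the load: R2 ‖ R_L = 16.42 kΩ.
Then V_out = V_DC · R2'/(R1 + R2') = 40.5 × 16.42/23.30 = 28.54 V.
(Unloaded it would be 35.6 V; the load pulls it down.)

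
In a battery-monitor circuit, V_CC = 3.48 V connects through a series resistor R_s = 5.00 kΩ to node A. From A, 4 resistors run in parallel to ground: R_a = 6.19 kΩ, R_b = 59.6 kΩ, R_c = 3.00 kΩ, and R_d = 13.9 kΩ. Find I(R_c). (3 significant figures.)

Combine the parallel branches: R_p = (1/6.19 + 1/59.6 + 1/3.00 + 1/13.9)⁻¹ = 1.713 kΩ.
Node voltage V_A = V_CC · R_p/(R_s + R_p) = 3.48 × 0.2552 = 0.8882 V.
I(R_c) = V_A / R_c = 0.8882/3.00 = 0.2961 mA.
(Equivalently: I_total = 0.5184 mA, then current-divider fraction G_k/ΣG = 0.5712.)

I ≈ 0.296 mA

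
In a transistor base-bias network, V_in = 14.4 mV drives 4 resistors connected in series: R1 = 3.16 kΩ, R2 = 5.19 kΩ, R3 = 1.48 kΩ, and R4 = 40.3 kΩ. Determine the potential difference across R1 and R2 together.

V ≈ 2.40 mV

Series total: ΣR = 3.16 + 5.19 + 1.48 + 40.3 = 50.13 kΩ.
R_{R1..R2} = 3.16 + 5.19 = 8.350 kΩ.
V = V_in · R/ΣR = 14.4 × 0.1666 = 2.399 mV.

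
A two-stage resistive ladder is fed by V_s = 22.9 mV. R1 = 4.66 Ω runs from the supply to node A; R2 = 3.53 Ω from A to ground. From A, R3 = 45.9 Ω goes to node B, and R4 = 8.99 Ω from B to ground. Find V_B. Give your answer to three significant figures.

Node A sees R2 in parallel with the series input of stage 2, R3 + R4 = 54.89 Ω.
Effective lower resistance at A: R2 ‖ 54.89 = 3.317 Ω.
First divider: V_A = V_s · 3.317/(4.66 + 3.317) = 9.522 mV.
Stage 2 is unloaded, so V_B = V_A · R4/(R3+R4) = 9.522 × 8.99/54.89 = 1.559 mV.

V_B ≈ 1.56 mV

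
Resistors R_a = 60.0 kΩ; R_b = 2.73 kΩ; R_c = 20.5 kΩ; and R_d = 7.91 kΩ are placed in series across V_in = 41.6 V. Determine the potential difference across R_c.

V ≈ 9.36 V

Series total: ΣR = 60.0 + 2.73 + 20.5 + 7.91 = 91.14 kΩ.
Voltage divider: V = V_in · (20.50 / 91.14) = 41.6 × 0.2249 = 9.357 V.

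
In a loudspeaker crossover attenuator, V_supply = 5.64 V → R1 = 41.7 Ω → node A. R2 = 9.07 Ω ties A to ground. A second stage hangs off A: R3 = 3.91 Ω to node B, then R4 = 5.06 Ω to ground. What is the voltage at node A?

Looking into the second stage from A: R3 + R4 = 8.970 Ω appears in parallel with R2.
R2 ‖ (R3+R4) = 4.510 Ω.
V_A = 5.64 × 4.510/(41.7 + 4.510) = 0.5504 V.

V_A ≈ 0.550 V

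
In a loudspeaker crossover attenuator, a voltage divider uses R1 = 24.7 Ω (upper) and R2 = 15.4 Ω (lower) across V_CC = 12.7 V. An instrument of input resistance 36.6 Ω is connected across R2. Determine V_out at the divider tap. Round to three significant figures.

The load sits in parallel with R2, giving an effective lower resistance R2' = R2·R_L/(R2+R_L) = 10.84 Ω.
Then V_out = V_CC · R2'/(R1 + R2') = 12.7 × 10.84/35.54 = 3.873 V.
(Unloaded it would be 4.88 V; the load pulls it down.)

V_out ≈ 3.87 V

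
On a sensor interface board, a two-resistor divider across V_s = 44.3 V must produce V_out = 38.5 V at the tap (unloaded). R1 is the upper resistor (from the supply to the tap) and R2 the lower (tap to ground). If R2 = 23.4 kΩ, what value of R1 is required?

R1 ≈ 3.53 kΩ

The divider ratio is R2/(R1+R2) = 38.5/44.3 = 0.8691.
R1 = R2·(1/k − 1) = 23.4 × 0.1506 = 3.525 kΩ.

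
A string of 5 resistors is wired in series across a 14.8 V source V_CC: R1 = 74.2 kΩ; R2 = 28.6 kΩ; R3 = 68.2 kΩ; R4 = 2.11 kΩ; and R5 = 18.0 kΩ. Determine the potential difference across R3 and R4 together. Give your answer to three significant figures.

Series total: ΣR = 74.2 + 28.6 + 68.2 + 2.11 + 18.0 = 191.1 kΩ.
R_{R3..R4} = 68.2 + 2.11 = 70.31 kΩ.
V = V_CC · R/ΣR = 14.8 × 0.3679 = 5.445 V.

V ≈ 5.44 V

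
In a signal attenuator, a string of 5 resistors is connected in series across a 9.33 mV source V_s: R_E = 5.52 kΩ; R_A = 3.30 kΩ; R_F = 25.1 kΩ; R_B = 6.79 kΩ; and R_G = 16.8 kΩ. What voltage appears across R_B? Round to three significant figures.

Total series resistance ΣR = 5.52 + 3.30 + 25.1 + 6.79 + 16.8 = 57.51 kΩ.
Voltage divider: V = V_s · (6.790 / 57.51) = 9.33 × 0.1181 = 1.102 mV.

V ≈ 1.10 mV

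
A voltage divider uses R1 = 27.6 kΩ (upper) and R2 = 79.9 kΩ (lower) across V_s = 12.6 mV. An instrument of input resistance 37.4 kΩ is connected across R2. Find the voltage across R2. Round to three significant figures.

V_out ≈ 6.05 mV

R2 ‖ R_L = (79.9 × 37.4)/(79.9 + 37.4) = 25.48 kΩ.
Voltage divider with the loaded lower leg: V_out = 12.6 × 25.48/(27.6 + 25.48) = 12.6 × 0.4800 = 6.048 mV.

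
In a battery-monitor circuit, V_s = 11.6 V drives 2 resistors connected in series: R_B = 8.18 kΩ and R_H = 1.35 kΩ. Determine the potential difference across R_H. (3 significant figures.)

V ≈ 1.64 V

Series total: ΣR = 8.18 + 1.35 = 9.530 kΩ.
By the voltage-divider rule, V = 11.6 × 1.350/9.530 = 1.643 V.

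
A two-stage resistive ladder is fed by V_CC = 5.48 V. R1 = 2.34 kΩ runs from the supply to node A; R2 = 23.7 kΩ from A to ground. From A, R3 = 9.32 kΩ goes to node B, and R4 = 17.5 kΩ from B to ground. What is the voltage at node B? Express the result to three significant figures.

V_B ≈ 3.01 V

Node A sees R2 in parallel with the series input of stage 2, R3 + R4 = 26.82 kΩ.
R2 ‖ (R3+R4) = 12.58 kΩ.
V_A = 5.48 × 12.58/(2.34 + 12.58) = 4.621 V.
V_B = V_A × 0.6525 = 3.015 V.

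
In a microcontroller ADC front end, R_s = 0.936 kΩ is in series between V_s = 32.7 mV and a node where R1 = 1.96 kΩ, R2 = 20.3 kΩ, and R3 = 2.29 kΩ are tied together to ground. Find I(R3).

Combine the parallel branches: R_p = (1/1.96 + 1/20.3 + 1/2.29)⁻¹ = 1.004 kΩ.
V_A = 32.7 × 1.004/1.940 = 16.92 mV.
I(R3) = V_A / R3 = 16.92/2.29 = 7.390 µA.

I ≈ 7.39 µA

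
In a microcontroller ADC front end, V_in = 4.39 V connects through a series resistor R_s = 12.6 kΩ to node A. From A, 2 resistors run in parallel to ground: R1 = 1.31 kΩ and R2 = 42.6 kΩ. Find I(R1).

I ≈ 0.307 mA

Combine the parallel branches: R_p = (1/1.31 + 1/42.6)⁻¹ = 1.271 kΩ.
V_A by voltage divider: V_A = 4.39 × 1.271/(12.6 + 1.271) = 0.4022 V.
Branch current I = V_A/R1 = 0.4022/1.31 = 0.3070 mA.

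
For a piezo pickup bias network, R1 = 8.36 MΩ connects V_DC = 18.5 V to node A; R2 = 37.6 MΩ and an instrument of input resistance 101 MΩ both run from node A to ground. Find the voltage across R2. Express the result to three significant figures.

V_out ≈ 14.2 V

First combine the lower leg with the load: R2 ‖ R_L = 27.40 MΩ.
Voltage divider with the loaded lower leg: V_out = 18.5 × 27.40/(8.36 + 27.40) = 18.5 × 0.7662 = 14.18 V.
(Unloaded it would be 15.1 V; the load pulls it down.)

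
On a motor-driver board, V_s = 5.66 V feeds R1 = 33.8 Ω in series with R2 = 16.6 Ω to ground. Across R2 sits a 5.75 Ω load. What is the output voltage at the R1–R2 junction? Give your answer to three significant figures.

V_out ≈ 0.635 V

The load sits in parallel with R2, giving an effective lower resistance R2' = R2·R_L/(R2+R_L) = 4.271 Ω.
Voltage divider with the loaded lower leg: V_out = 5.66 × 4.271/(33.8 + 4.271) = 5.66 × 0.1122 = 0.6349 V.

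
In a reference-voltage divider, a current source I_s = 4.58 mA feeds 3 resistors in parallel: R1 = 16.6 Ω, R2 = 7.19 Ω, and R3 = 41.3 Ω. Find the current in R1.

Total conductance ΣG = 1/16.6 + 1/7.19 + 1/41.3 = 0.2235 (units of 1/Ω).
R1 takes the fraction G_k/ΣG = 0.06024/0.2235 = 0.2695, so I = 4.58 × 0.2695 = 1.234 mA.

I ≈ 1.23 mA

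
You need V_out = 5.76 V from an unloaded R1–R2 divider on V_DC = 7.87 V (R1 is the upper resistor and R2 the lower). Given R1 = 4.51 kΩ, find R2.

R2 ≈ 12.3 kΩ

The divider ratio is R2/(R1+R2) = 5.76/7.87 = 0.7319.
So R2 = R1 · V_out/(V_DC − V_out) = 4.51 × 5.76/(7.87 − 5.76) = 4.51 × 2.730 = 12.31 kΩ.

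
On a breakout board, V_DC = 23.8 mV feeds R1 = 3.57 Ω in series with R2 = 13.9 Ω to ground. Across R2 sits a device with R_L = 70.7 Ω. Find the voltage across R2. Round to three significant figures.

R2 ‖ R_L = (13.9 × 70.7)/(13.9 + 70.7) = 11.62 Ω.
Then V_out = V_DC · R2'/(R1 + R2') = 23.8 × 11.62/15.19 = 18.21 mV.

V_out ≈ 18.2 mV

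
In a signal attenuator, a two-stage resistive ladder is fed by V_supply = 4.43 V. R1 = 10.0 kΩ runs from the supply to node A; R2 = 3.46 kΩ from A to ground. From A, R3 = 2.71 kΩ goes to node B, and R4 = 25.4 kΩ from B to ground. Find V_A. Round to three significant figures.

V_A ≈ 1.04 V

Node A sees R2 in parallel with the series input of stage 2, R3 + R4 = 28.11 kΩ.
R2 ‖ (R3+R4) = 3.081 kΩ.
V_A = 4.43 × 3.081/(10.0 + 3.081) = 1.043 V.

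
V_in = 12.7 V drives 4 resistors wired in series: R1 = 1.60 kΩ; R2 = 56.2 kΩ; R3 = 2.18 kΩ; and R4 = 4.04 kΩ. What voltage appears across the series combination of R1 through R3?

Series total: ΣR = 1.60 + 56.2 + 2.18 + 4.04 = 64.02 kΩ.
R_{R1..R3} = 1.60 + 56.2 + 2.18 = 59.98 kΩ.
Voltage divider: V = V_in · (59.98 / 64.02) = 12.7 × 0.9369 = 11.90 V.

V ≈ 11.9 V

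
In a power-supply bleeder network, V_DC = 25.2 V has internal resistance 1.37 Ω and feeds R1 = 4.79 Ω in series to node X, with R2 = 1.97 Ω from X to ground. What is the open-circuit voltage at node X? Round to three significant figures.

R1' = 1.37 + 4.79 = 6.160 Ω (source resistance + R1).
With X open, the divider is unloaded: V_th = 25.2 × 1.97/8.130 = 6.106 V.

V_th ≈ 6.11 V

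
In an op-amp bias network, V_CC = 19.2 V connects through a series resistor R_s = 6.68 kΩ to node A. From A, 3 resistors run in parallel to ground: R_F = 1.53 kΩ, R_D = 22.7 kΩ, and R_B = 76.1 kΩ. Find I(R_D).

Combine the parallel branches: R_p = (1/1.53 + 1/22.7 + 1/76.1)⁻¹ = 1.407 kΩ.
V_A = 19.2 × 1.407/8.087 = 3.340 V.
I(R_D) = V_A / R_D = 3.340/22.7 = 0.1471 mA.

I ≈ 0.147 mA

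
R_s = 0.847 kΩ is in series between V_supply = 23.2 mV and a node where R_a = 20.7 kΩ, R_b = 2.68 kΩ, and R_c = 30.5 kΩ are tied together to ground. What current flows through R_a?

I ≈ 0.809 µA

Parallel bank: R_p = 1/(1/20.7 + 1/2.68 + 1/30.5) = 2.202 kΩ.
V_A = 23.2 × 2.202/3.049 = 16.75 mV.
Branch current I = V_A/R_a = 16.75/20.7 = 0.8094 µA.
(Check via current divider: I_total = 7.610 µA; share G_k/ΣG = 0.1064 → same result.)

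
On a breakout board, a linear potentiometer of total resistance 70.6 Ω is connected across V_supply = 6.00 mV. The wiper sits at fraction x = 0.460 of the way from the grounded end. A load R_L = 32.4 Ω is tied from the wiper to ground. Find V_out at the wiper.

V_out ≈ 1.79 mV

Split the track: R_lower = x·R_p = 32.48 Ω, R_upper = (1−x)·R_p = 38.12 Ω.
Lower segment in parallel with the load: 32.48 ‖ 32.4 = 16.22 Ω.
Then V_out = V_supply · 16.22/(38.12 + 16.22) = 1.791 mV.
(Unloaded: V_out = x·V_supply = 2.76 mV.)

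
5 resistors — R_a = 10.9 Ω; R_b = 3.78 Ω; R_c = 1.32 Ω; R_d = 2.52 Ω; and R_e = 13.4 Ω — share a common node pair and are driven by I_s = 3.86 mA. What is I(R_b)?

I ≈ 0.644 mA

Total conductance ΣG = 1/10.9 + 1/3.78 + 1/1.32 + 1/2.52 + 1/13.4 = 1.585 (units of 1/Ω).
R_b takes the fraction G_k/ΣG = 0.2646/1.585 = 0.1669, so I = 3.86 × 0.1669 = 0.6441 mA.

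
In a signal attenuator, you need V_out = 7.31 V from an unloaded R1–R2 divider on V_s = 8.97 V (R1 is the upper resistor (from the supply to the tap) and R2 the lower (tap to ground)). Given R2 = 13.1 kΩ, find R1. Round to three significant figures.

Required fraction k = V_out/V_s = 0.8149.
Rearranging, R1 = R2·(1−k)/k = 13.1 × 0.2271 = 2.975 kΩ.

R1 ≈ 2.97 kΩ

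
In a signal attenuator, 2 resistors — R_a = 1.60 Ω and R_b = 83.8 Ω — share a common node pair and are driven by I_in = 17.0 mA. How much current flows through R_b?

I ≈ 0.319 mA

For two parallel branches, I_k = I_in · (other R)/(sum of R).
So I = 17.0 × 1.60/85.40 = 0.3185 mA.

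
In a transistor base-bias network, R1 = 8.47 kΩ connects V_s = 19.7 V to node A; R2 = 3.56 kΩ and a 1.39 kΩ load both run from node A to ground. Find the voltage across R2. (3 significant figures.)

V_out ≈ 2.08 V

First combine the lower leg with the load: R2 ‖ R_L = 0.9997 kΩ.
Voltage divider with the loaded lower leg: V_out = 19.7 × 0.9997/(8.47 + 0.9997) = 19.7 × 0.1056 = 2.080 V.
(Unloaded it would be 5.83 V; the load pulls it down.)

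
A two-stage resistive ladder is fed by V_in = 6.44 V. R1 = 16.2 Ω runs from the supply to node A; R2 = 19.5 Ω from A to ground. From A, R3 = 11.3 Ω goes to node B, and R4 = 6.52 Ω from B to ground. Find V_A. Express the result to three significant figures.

V_A ≈ 2.35 V

The second stage (R3 + R4 = 17.82 Ω) loads node A in parallel with R2.
Effective lower resistance at A: R2 ‖ 17.82 = 9.311 Ω.
V_A = 6.44 × 9.311/(16.2 + 9.311) = 2.350 V.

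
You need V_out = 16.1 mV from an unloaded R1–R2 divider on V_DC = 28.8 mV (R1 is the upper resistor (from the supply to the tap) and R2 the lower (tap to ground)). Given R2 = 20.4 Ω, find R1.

The divider ratio is R2/(R1+R2) = 16.1/28.8 = 0.5590.
R1 = R2·(1/k − 1) = 20.4 × 0.7888 = 16.09 Ω.

R1 ≈ 16.1 Ω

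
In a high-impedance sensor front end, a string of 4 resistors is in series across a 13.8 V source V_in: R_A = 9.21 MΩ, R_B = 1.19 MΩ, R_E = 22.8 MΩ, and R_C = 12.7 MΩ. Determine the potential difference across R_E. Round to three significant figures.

ΣR = 9.21 + 1.19 + 22.8 + 12.7 = 45.90 MΩ.
V = V_in · R/ΣR = 13.8 × 0.4967 = 6.855 V.

V ≈ 6.85 V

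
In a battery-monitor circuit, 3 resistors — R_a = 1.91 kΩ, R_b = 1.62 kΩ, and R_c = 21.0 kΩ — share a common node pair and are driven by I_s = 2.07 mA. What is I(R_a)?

I ≈ 0.912 mA

ΣG = 1/1.91 + 1/1.62 + 1/21.0 = 1.188.
Current divider: I(R_a) = I_s · G_k/ΣG = 2.07 × (0.5236/1.188) = 2.07 × 0.4405 = 0.9119 mA.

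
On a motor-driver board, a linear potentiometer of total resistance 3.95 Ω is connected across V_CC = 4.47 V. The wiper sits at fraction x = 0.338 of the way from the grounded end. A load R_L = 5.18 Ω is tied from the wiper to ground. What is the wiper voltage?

Lower segment x·R_p = 1.335 Ω; upper segment (1−x)·R_p = 2.615 Ω.
R_L loads the lower segment: effective lower R = 1.062 Ω.
Loaded-divider output: V_out = 4.47 × 0.2887 = 1.291 V.
(Unloaded: V_out = x·V_CC = 1.51 V.)

V_out ≈ 1.29 V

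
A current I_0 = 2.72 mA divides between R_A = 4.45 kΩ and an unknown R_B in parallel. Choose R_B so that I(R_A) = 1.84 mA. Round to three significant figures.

The fraction through R_A equals R_B/(R_A+R_B).
With f = 0.6765, R_B = R_A · f/(1−f) = 4.45 × 2.091 = 9.305 kΩ.

R_B ≈ 9.30 kΩ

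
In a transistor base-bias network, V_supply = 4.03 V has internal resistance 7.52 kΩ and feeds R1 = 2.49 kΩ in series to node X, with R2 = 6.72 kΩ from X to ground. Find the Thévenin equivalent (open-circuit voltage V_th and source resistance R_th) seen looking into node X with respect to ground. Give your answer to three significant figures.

V_th ≈ 1.62 V, R_th ≈ 4.02 kΩ

R1' = 7.52 + 2.49 = 10.01 kΩ (source resistance + R1).
Open-circuit (no load on X): V_th = V_supply · R2/(R1' + R2) = 4.03 × 6.72/(10.01 + 6.72) = 1.619 V.
Looking into X with the source shorted: R_th = R1'·R2/(R1'+R2) = 10.01 × 6.72/16.73 = 4.021 kΩ.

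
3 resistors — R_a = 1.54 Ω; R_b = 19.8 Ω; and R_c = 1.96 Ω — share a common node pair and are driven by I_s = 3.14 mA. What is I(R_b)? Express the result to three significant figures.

ΣG = 1/1.54 + 1/19.8 + 1/1.96 = 1.210.
R_b takes the fraction G_k/ΣG = 0.05051/1.210 = 0.04174, so I = 3.14 × 0.04174 = 0.1311 mA.

I ≈ 0.131 mA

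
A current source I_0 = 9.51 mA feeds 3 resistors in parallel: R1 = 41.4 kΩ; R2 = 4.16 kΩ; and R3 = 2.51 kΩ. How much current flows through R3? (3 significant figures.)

Total conductance ΣG = 1/41.4 + 1/4.16 + 1/2.51 = 0.6629 (units of 1/kΩ).
Current divider: I(R3) = I_0 · G_k/ΣG = 9.51 × (0.3984/0.6629) = 9.51 × 0.6010 = 5.715 mA.

I ≈ 5.72 mA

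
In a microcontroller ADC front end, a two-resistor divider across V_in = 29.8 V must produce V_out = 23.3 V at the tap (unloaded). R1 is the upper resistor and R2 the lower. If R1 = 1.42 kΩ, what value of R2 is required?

Required fraction k = V_out/V_in = 0.7819.
Rearranging, R2 = R1·k/(1−k) = 1.42 × 3.585 = 5.090 kΩ.

R2 ≈ 5.09 kΩ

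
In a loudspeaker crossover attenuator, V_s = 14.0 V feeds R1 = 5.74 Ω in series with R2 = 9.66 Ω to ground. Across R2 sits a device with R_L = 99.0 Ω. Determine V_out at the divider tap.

V_out ≈ 8.47 V

The load sits in parallel with R2, giving an effective lower resistance R2' = R2·R_L/(R2+R_L) = 8.801 Ω.
Now apply the divider: V_out = 14.0 × 0.6053 = 8.474 V.
(Unloaded it would be 8.78 V; the load pulls it down.)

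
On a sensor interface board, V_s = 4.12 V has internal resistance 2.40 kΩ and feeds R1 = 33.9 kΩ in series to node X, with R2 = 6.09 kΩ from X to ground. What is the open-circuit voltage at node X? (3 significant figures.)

V_th ≈ 0.592 V

R1' = 2.40 + 33.9 = 36.30 kΩ (source resistance + R1).
With X open, the divider is unloaded: V_th = 4.12 × 6.09/42.39 = 0.5919 V.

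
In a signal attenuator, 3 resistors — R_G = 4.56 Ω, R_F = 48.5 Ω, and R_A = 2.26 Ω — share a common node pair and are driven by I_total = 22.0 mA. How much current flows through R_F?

I ≈ 0.665 mA

Conductances: ΣG = 1/4.56 + 1/48.5 + 1/2.26 = 0.6824 (1/Ω).
By the current-divider rule, I = I_total · G_k/ΣG = 22.0 × 0.03022 = 0.6647 mA.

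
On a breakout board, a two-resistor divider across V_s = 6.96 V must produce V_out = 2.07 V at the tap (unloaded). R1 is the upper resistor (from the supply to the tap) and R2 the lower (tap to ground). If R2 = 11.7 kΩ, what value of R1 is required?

V_out/V_s = R2/(R1+R2) = 0.2974.
So R1 = R2 · (V_s/V_out − 1) = 11.7 × (6.96/2.07 − 1) = 11.7 × 2.362 = 27.64 kΩ.

R1 ≈ 27.6 kΩ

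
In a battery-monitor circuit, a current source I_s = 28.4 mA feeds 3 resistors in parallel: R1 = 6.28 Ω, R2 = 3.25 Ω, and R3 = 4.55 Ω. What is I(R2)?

ΣG = 1/6.28 + 1/3.25 + 1/4.55 = 0.6867.
R2 takes the fraction G_k/ΣG = 0.3077/0.6867 = 0.4481, so I = 28.4 × 0.4481 = 12.73 mA.

I ≈ 12.7 mA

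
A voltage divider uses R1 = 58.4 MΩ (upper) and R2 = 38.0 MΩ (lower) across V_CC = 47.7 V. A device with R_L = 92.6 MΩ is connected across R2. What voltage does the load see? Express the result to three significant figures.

R2 ‖ R_L = (38.0 × 92.6)/(38.0 + 92.6) = 26.94 MΩ.
Then V_out = V_CC · R2'/(R1 + R2') = 47.7 × 26.94/85.34 = 15.06 V.
(Unloaded it would be 18.8 V; the load pulls it down.)

V_out ≈ 15.1 V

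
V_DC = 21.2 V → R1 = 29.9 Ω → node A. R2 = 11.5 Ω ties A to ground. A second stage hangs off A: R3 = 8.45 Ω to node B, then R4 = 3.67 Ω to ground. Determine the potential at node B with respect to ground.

The second stage (R3 + R4 = 12.12 Ω) loads node A in parallel with R2.
Effective lower resistance at A: R2 ‖ 12.12 = 5.901 Ω.
First divider: V_A = V_DC · 5.901/(29.9 + 5.901) = 3.494 V.
Stage 2 is unloaded, so V_B = V_A · R4/(R3+R4) = 3.494 × 3.67/12.12 = 1.058 V.

V_B ≈ 1.06 V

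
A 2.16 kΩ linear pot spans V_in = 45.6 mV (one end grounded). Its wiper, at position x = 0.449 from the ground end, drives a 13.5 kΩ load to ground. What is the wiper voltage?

The pot divides into 1.190 kΩ above the wiper and 0.9698 kΩ below.
Lower segment in parallel with the load: 0.9698 ‖ 13.5 = 0.9048 kΩ.
Then V_out = V_in · 0.9048/(1.190 + 0.9048) = 19.69 mV.
(Unloaded: V_out = x·V_in = 20.5 mV.)

V_out ≈ 19.7 mV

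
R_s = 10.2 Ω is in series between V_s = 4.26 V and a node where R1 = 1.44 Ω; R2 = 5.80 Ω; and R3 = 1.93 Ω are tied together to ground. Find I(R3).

Combine the parallel branches: R_p = (1/1.44 + 1/5.80 + 1/1.93)⁻¹ = 0.7220 Ω.
V_A by voltage divider: V_A = 4.26 × 0.7220/(10.2 + 0.7220) = 0.2816 V.
I(R3) = V_A / R3 = 0.2816/1.93 = 0.1459 A.

I ≈ 0.146 A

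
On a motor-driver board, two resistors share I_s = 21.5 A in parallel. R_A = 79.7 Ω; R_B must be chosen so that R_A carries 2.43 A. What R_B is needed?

R_B ≈ 10.2 Ω

Two-branch current divider: I_A = I_s · R_B/(R_A + R_B).
2.43/21.5 = R_B/(R_A + R_B) → R_B = R_A · (0.1130)/(1 − 0.1130) = 79.7 × 0.1274 = 10.16 Ω.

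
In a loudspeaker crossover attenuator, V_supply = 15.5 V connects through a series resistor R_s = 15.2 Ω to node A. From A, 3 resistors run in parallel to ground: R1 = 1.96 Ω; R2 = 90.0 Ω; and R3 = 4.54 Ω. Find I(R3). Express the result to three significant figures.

Equivalent of the parallel group: R_p = 1.348 Ω.
Node voltage V_A = V_supply · R_p/(R_s + R_p) = 15.5 × 0.08149 = 1.263 V.
Branch current I = V_A/R3 = 1.263/4.54 = 0.2782 A.

I ≈ 0.278 A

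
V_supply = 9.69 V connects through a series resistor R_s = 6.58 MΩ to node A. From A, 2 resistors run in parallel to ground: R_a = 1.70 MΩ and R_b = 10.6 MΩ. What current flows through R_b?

I ≈ 0.166 µA

Equivalent of the parallel group: R_p = 1.465 MΩ.
V_A = 9.69 × 1.465/8.045 = 1.765 V.
Branch current I = V_A/R_b = 1.765/10.6 = 0.1665 µA.
(Equivalently: I_total = 1.204 µA, then current-divider fraction G_k/ΣG = 0.1382.)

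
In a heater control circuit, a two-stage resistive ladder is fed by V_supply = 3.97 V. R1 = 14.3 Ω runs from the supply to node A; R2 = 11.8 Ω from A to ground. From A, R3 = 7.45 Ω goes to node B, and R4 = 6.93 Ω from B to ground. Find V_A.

Looking into the second stage from A: R3 + R4 = 14.38 Ω appears in parallel with R2.
Effective lower resistance at A: R2 ‖ 14.38 = 6.481 Ω.
So V_A = 3.97 × 0.3119 = 1.238 V.

V_A ≈ 1.24 V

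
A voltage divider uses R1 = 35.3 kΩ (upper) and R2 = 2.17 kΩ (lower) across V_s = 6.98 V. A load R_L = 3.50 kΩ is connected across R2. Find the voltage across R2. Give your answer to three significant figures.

V_out ≈ 0.255 V

The load sits in parallel with R2, giving an effective lower resistance R2' = R2·R_L/(R2+R_L) = 1.340 kΩ.
Now apply the divider: V_out = 6.98 × 0.03656 = 0.2552 V.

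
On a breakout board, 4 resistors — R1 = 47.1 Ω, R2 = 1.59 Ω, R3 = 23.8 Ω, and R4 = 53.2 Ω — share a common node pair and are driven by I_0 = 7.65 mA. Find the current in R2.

I ≈ 6.77 mA

Total conductance ΣG = 1/47.1 + 1/1.59 + 1/23.8 + 1/53.2 = 0.7110 (units of 1/Ω).
R2 takes the fraction G_k/ΣG = 0.6289/0.7110 = 0.8846, so I = 7.65 × 0.8846 = 6.767 mA.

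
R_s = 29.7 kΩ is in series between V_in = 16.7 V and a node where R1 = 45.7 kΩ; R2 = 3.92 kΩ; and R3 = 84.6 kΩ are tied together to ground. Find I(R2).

Combine the parallel branches: R_p = (1/45.7 + 1/3.92 + 1/84.6)⁻¹ = 3.463 kΩ.
V_A = 16.7 × 3.463/33.16 = 1.744 V.
Branch current I = V_A/R2 = 1.744/3.92 = 0.4448 mA.
(Equivalently: I_total = 0.5036 mA, then current-divider fraction G_k/ΣG = 0.8833.)

I ≈ 0.445 mA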